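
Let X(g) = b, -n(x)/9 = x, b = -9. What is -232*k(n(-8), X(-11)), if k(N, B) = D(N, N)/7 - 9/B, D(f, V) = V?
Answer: -18328/7 ≈ -2618.3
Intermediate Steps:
n(x) = -9*x
X(g) = -9
k(N, B) = -9/B + N/7 (k(N, B) = N/7 - 9/B = -9/B + N/7)
-232*k(n(-8), X(-11)) = -232*(-9/(-9) + (-9*(-8))/7) = -232*(-9*(-⅑) + (⅐)*72) = -232*(1 + 72/7) = -232*79/7 = -18328/7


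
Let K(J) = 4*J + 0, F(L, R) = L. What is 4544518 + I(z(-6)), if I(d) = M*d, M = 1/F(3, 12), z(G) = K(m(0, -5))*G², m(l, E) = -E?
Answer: 4544758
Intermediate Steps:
K(J) = 4*J
z(G) = 20*G² (z(G) = (4*(-1*(-5)))*G² = (4*5)*G² = 20*G²)
M = ⅓ (M = 1/3 = ⅓ ≈ 0.33333)
I(d) = d/3
4544518 + I(z(-6)) = 4544518 + (20*(-6)²)/3 = 4544518 + (20*36)/3 = 4544518 + (⅓)*720 = 4544518 + 240 = 4544758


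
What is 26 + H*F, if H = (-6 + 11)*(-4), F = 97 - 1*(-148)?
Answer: -4874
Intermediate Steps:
F = 245 (F = 97 + 148 = 245)
H = -20 (H = 5*(-4) = -20)
26 + H*F = 26 - 20*245 = 26 - 4900 = -4874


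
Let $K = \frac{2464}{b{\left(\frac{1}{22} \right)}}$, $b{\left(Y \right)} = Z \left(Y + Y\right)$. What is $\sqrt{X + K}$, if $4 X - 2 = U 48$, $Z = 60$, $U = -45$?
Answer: $\frac{i \sqrt{78990}}{30} \approx 9.3684 i$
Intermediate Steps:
$b{\left(Y \right)} = 120 Y$ ($b{\left(Y \right)} = 60 \left(Y + Y\right) = 60 \cdot 2 Y = 120 Y$)
$K = \frac{6776}{15}$ ($K = \frac{2464}{120 \cdot \frac{1}{22}} = \frac{2464}{\frac{60}{11}} = 2464 \cdot \frac{11}{60} = \frac{6776}{15} \approx 451.73$)
$X = - \frac{1079}{2}$ ($X = \frac{1}{2} + \frac{\left(-45\right) 48}{4} = \frac{1}{2} + \frac{1}{4} \left(-2160\right) = \frac{1}{2} - 540 = - \frac{1079}{2} \approx -539.5$)
$\sqrt{X + K} = \sqrt{- \frac{1079}{2} + \frac{6776}{15}} = \sqrt{- \frac{2633}{30}} = \frac{i \sqrt{78990}}{30}$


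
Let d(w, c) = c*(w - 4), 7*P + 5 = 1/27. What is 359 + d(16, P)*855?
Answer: -48407/7 ≈ -6915.3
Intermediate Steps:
P = -134/189 (P = -5/7 + (1/7)/27 = -5/7 + (1/7)*(1/27) = -5/7 + 1/189 = -134/189 ≈ -0.70899)
d(w, c) = c*(-4 + w)
359 + d(16, P)*855 = 359 - 134*(-4 + 16)/189*855 = 359 - 134/189*12*855 = 359 - 536/63*855 = 359 - 50920/7 = -48407/7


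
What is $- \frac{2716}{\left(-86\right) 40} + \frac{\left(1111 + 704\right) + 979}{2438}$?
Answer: $\frac{2029121}{1048340} \approx 1.9356$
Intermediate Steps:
$- \frac{2716}{\left(-86\right) 40} + \frac{\left(1111 + 704\right) + 979}{2438} = - \frac{2716}{-3440} + \left(1815 + 979\right) \frac{1}{2438} = \left(-2716\right) \left(- \frac{1}{3440}\right) + 2794 \cdot \frac{1}{2438} = \frac{679}{860} + \frac{1397}{1219} = \frac{2029121}{1048340}$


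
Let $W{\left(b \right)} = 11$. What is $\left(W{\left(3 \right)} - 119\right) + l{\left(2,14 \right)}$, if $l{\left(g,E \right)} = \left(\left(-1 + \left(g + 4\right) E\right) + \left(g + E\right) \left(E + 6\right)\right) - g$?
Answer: $293$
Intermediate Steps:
$l{\left(g,E \right)} = -1 - g + E \left(4 + g\right) + \left(6 + E\right) \left(E + g\right)$ ($l{\left(g,E \right)} = \left(\left(-1 + \left(4 + g\right) E\right) + \left(E + g\right) \left(6 + E\right)\right) - g = \left(\left(-1 + E \left(4 + g\right)\right) + \left(6 + E\right) \left(E + g\right)\right) - g = \left(-1 + E \left(4 + g\right) + \left(6 + E\right) \left(E + g\right)\right) - g = -1 - g + E \left(4 + g\right) + \left(6 + E\right) \left(E + g\right)$)
$\left(W{\left(3 \right)} - 119\right) + l{\left(2,14 \right)} = \left(11 - 119\right) + \left(-1 + 14^{2} + 5 \cdot 2 + 10 \cdot 14 + 2 \cdot 14 \cdot 2\right) = -108 + \left(-1 + 196 + 10 + 140 + 56\right) = -108 + 401 = 293$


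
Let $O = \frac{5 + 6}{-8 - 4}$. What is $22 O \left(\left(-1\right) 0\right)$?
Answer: $0$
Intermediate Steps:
$O = - \frac{11}{12}$ ($O = \frac{11}{-12} = 11 \left(- \frac{1}{12}\right) = - \frac{11}{12} \approx -0.91667$)
$22 O \left(\left(-1\right) 0\right) = 22 \left(- \frac{11}{12}\right) \left(\left(-1\right) 0\right) = \left(- \frac{121}{6}\right) 0 = 0$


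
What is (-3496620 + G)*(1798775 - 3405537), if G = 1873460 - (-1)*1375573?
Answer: 397813383294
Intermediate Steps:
G = 3249033 (G = 1873460 - 1*(-1375573) = 1873460 + 1375573 = 3249033)
(-3496620 + G)*(1798775 - 3405537) = (-3496620 + 3249033)*(1798775 - 3405537) = -247587*(-1606762) = 397813383294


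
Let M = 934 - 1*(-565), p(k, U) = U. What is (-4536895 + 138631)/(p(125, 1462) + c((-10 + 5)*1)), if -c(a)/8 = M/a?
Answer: -3665220/3217 ≈ -1139.3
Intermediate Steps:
M = 1499 (M = 934 + 565 = 1499)
c(a) = -11992/a
(-4536895 + 138631)/(p(125, 1462) + c((-10 + 5)*1)) = (-4536895 + 138631)/(1462 - 11992/(-10 + 5)) = -4398264/(1462 - 11992/((-5*1))) = -4398264/(1462 - 11992/(-5)) = -4398264/(1462 - 11992*(-⅕)) = -4398264/(1462 + 11992/5) = -4398264/19302/5 = -4398264*5/19302 = -3665220/3217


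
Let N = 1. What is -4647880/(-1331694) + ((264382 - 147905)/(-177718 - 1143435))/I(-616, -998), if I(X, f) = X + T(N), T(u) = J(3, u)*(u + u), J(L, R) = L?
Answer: 1872948540581219/536608314570510 ≈ 3.4903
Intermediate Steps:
T(u) = 6*u (T(u) = 3*(u + u) = 3*(2*u) = 6*u)
I(X, f) = 6 + X (I(X, f) = X + 6*1 = X + 6 = 6 + X)
-4647880/(-1331694) + ((264382 - 147905)/(-177718 - 1143435))/I(-616, -998) = -4647880/(-1331694) + ((264382 - 147905)/(-177718 - 1143435))/(6 - 616) = -4647880*(-1/1331694) + (116477/(-1321153))/(-610) = 2323940/665847 + (116477*(-1/1321153))*(-1/610) = 2323940/665847 - 116477/1321153*(-1/610) = 2323940/665847 + 116477/805903330 = 1872948540581219/536608314570510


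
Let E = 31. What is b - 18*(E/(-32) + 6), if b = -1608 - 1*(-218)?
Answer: -23689/16 ≈ -1480.6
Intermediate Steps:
b = -1390 (b = -1608 + 218 = -1390)
b - 18*(E/(-32) + 6) = -1390 - 18*(31/(-32) + 6) = -1390 - 18*(31*(-1/32) + 6) = -1390 - 18*(-31/32 + 6) = -1390 - 18*161/32 = -1390 - 1*1449/16 = -1390 - 1449/16 = -23689/16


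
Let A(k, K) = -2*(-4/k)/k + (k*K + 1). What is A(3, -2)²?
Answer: 1369/81 ≈ 16.901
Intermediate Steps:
A(k, K) = 1 + 8/k² + K*k (A(k, K) = -(-8)/k² + (K*k + 1) = 8/k² + (1 + K*k) = 1 + 8/k² + K*k)
A(3, -2)² = (1 + 8/3² - 2*3)² = (1 + 8*(⅑) - 6)² = (1 + 8/9 - 6)² = (-37/9)² = 1369/81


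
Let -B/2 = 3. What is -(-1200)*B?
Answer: -7200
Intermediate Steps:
B = -6 (B = -2*3 = -6)
-(-1200)*B = -(-1200)*(-6) = -60*120 = -7200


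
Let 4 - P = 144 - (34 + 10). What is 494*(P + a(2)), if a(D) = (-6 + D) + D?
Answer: -48412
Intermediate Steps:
a(D) = -6 + 2*D
P = -96 (P = 4 - (144 - (34 + 10)) = 4 - (144 - 1*44) = 4 - (144 - 44) = 4 - 1*100 = 4 - 100 = -96)
494*(P + a(2)) = 494*(-96 + (-6 + 2*2)) = 494*(-96 + (-6 + 4)) = 494*(-96 - 2) = 494*(-98) = -48412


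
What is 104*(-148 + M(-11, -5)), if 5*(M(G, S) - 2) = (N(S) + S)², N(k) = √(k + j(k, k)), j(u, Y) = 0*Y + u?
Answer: -14872 - 208*I*√10 ≈ -14872.0 - 657.75*I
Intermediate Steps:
j(u, Y) = u (j(u, Y) = 0 + u = u)
N(k) = √2*√k (N(k) = √(k + k) = √(2*k) = √2*√k)
M(G, S) = 2 + (S + √2*√S)²/5 (M(G, S) = 2 + (√2*√S + S)²/5 = 2 + (S + √2*√S)²/5)
104*(-148 + M(-11, -5)) = 104*(-148 + (2 + (-5 + √2*√(-5))²/5)) = 104*(-148 + (2 + (-5 + √2*(I*√5))²/5)) = 104*(-148 + (2 + (-5 + I*√10)²/5)) = 104*(-146 + (-5 + I*√10)²/5) = -15184 + 104*(-5 + I*√10)²/5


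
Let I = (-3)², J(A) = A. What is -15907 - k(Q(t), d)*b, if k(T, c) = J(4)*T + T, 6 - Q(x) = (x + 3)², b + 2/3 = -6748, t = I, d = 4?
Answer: -4672487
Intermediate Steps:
I = 9
t = 9
b = -20246/3 (b = -⅔ - 6748 = -20246/3 ≈ -6748.7)
Q(x) = 6 - (3 + x)² (Q(x) = 6 - (x + 3)² = 6 - (3 + x)²)
k(T, c) = 5*T (k(T, c) = 4*T + T = 5*T)
-15907 - k(Q(t), d)*b = -15907 - 5*(6 - (3 + 9)²)*(-20246)/3 = -15907 - 5*(6 - 1*12²)*(-20246)/3 = -15907 - 5*(6 - 1*144)*(-20246)/3 = -15907 - 5*(6 - 144)*(-20246)/3 = -15907 - 5*(-138)*(-20246)/3 = -15907 - (-690)*(-20246)/3 = -15907 - 1*4656580 = -15907 - 4656580 = -4672487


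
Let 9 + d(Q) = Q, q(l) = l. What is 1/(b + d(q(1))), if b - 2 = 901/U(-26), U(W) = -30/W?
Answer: 15/11623 ≈ 0.0012905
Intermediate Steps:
d(Q) = -9 + Q
b = 11743/15 (b = 2 + 901/((-30/(-26))) = 2 + 901/((-30*(-1/26))) = 2 + 901/(15/13) = 2 + 901*(13/15) = 2 + 11713/15 = 11743/15 ≈ 782.87)
1/(b + d(q(1))) = 1/(11743/15 + (-9 + 1)) = 1/(11743/15 - 8) = 1/(11623/15) = 15/11623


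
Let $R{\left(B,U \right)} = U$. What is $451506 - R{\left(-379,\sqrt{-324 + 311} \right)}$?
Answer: $451506 - i \sqrt{13} \approx 4.5151 \cdot 10^{5} - 3.6056 i$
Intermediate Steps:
$451506 - R{\left(-379,\sqrt{-324 + 311} \right)} = 451506 - \sqrt{-324 + 311} = 451506 - \sqrt{-13} = 451506 - i \sqrt{13}$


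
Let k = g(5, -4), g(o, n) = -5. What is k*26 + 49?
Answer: -81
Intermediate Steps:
k = -5
k*26 + 49 = -5*26 + 49 = -130 + 49 = -81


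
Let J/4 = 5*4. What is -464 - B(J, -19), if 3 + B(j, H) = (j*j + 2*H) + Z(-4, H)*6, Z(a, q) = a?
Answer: -6799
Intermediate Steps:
J = 80 (J = 4*(5*4) = 4*20 = 80)
B(j, H) = -27 + j² + 2*H (B(j, H) = -3 + ((j*j + 2*H) - 4*6) = -3 + ((j² + 2*H) - 24) = -3 + (-24 + j² + 2*H) = -27 + j² + 2*H)
-464 - B(J, -19) = -464 - (-27 + 80² + 2*(-19)) = -464 - (-27 + 6400 - 38) = -464 - 1*6335 = -464 - 6335 = -6799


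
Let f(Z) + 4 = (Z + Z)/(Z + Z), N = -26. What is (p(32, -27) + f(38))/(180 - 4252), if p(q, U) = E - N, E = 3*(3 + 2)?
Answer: -19/2036 ≈ -0.0093320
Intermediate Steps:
E = 15 (E = 3*5 = 15)
f(Z) = -3 (f(Z) = -4 + (Z + Z)/(Z + Z) = -4 + (2*Z)/((2*Z)) = -4 + (2*Z)*(1/(2*Z)) = -4 + 1 = -3)
p(q, U) = 41 (p(q, U) = 15 - 1*(-26) = 15 + 26 = 41)
(p(32, -27) + f(38))/(180 - 4252) = (41 - 3)/(180 - 4252) = 38/(-4072) = 38*(-1/4072) = -19/2036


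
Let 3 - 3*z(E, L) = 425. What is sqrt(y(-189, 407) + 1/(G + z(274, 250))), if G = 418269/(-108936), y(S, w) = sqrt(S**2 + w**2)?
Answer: sqrt(-190540357032 + 27534272730721*sqrt(201370))/5247311 ≈ 21.183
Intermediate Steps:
z(E, L) = -422/3 (z(E, L) = 1 - 1/3*425 = 1 - 425/3 = -422/3)
G = -139423/36312 (G = 418269*(-1/108936) = -139423/36312 ≈ -3.8396)
sqrt(y(-189, 407) + 1/(G + z(274, 250))) = sqrt(sqrt((-189)**2 + 407**2) + 1/(-139423/36312 - 422/3)) = sqrt(sqrt(35721 + 165649) + 1/(-5247311/36312)) = sqrt(sqrt(201370) - 36312/5247311) = sqrt(-36312/5247311 + sqrt(201370))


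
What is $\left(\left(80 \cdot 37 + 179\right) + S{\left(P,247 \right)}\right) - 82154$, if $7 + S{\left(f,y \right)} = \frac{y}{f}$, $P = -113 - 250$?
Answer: $- \frac{28685233}{363} \approx -79023.0$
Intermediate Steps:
$P = -363$ ($P = -113 - 250 = -363$)
$S{\left(f,y \right)} = -7 + \frac{y}{f}$
$\left(\left(80 \cdot 37 + 179\right) + S{\left(P,247 \right)}\right) - 82154 = \left(\left(80 \cdot 37 + 179\right) - \left(7 - \frac{247}{-363}\right)\right) - 82154 = \left(\left(2960 + 179\right) + \left(-7 + 247 \left(- \frac{1}{363}\right)\right)\right) - 82154 = \left(3139 - \frac{2788}{363}\right) - 82154 = \frac{1136669}{363} - 82154 = - \frac{28685233}{363}$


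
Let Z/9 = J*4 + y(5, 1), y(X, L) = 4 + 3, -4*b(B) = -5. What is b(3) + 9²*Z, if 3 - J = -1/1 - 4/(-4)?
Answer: 55409/4 ≈ 13852.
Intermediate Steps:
b(B) = 5/4 (b(B) = -¼*(-5) = 5/4)
y(X, L) = 7
J = 3 (J = 3 - (-1/1 - 4/(-4)) = 3 - (-1*1 - 4*(-¼)) = 3 - (-1 + 1) = 3 - 1*0 = 3 + 0 = 3)
Z = 171 (Z = 9*(3*4 + 7) = 9*(12 + 7) = 9*19 = 171)
b(3) + 9²*Z = 5/4 + 9²*171 = 5/4 + 81*171 = 5/4 + 13851 = 55409/4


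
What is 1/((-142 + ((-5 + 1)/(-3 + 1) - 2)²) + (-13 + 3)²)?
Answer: -1/42 ≈ -0.023810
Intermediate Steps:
1/((-142 + ((-5 + 1)/(-3 + 1) - 2)²) + (-13 + 3)²) = 1/((-142 + (-4/(-2) - 2)²) + (-10)²) = 1/((-142 + (-4*(-½) - 2)²) + 100) = 1/((-142 + (2 - 2)²) + 100) = 1/((-142 + 0²) + 100) = 1/((-142 + 0) + 100) = 1/(-142 + 100) = 1/(-42) = -1/42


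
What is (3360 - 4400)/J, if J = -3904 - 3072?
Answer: 65/436 ≈ 0.14908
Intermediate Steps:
J = -6976
(3360 - 4400)/J = (3360 - 4400)/(-6976) = -1040*(-1/6976) = 65/436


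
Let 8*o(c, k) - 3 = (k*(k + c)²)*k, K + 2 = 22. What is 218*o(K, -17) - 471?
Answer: 70488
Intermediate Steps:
K = 20 (K = -2 + 22 = 20)
o(c, k) = 3/8 + k²*(c + k)²/8 (o(c, k) = 3/8 + ((k*(k + c)²)*k)/8 = 3/8 + ((k*(c + k)²)*k)/8 = 3/8 + (k²*(c + k)²)/8 = 3/8 + k²*(c + k)²/8)
218*o(K, -17) - 471 = 218*(3/8 + (⅛)*(-17)²*(20 - 17)²) - 471 = 218*(3/8 + (⅛)*289*3²) - 471 = 218*(3/8 + (⅛)*289*9) - 471 = 218*(3/8 + 2601/8) - 471 = 218*(651/2) - 471 = 70959 - 471 = 70488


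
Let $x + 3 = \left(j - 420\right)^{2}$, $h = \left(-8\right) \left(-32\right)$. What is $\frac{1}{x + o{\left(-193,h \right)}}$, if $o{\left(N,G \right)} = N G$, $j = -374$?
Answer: $\frac{1}{581025} \approx 1.7211 \cdot 10^{-6}$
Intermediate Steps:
$h = 256$
$x = 630433$ ($x = -3 + \left(-374 - 420\right)^{2} = -3 + \left(-794\right)^{2} = -3 + 630436 = 630433$)
$o{\left(N,G \right)} = G N$
$\frac{1}{x + o{\left(-193,h \right)}} = \frac{1}{630433 + 256 \left(-193\right)} = \frac{1}{630433 - 49408} = \frac{1}{581025}$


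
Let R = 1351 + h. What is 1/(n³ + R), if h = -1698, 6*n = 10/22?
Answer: -287496/99760987 ≈ -0.0028818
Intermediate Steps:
n = 5/66 (n = (10/22)/6 = (10*(1/22))/6 = (⅙)*(5/11) = 5/66 ≈ 0.075758)
R = -347 (R = 1351 - 1698 = -347)
1/(n³ + R) = 1/((5/66)³ - 347) = 1/(125/287496 - 347) = 1/(-99760987/287496) = -287496/99760987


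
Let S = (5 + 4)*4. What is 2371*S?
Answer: 85356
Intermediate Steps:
S = 36 (S = 9*4 = 36)
2371*S = 2371*36 = 85356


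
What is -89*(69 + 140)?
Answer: -18601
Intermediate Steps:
-89*(69 + 140) = -89*209 = -18601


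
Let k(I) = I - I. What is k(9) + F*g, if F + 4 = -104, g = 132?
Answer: -14256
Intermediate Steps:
k(I) = 0
F = -108 (F = -4 - 104 = -108)
k(9) + F*g = 0 - 108*132 = 0 - 14256 = -14256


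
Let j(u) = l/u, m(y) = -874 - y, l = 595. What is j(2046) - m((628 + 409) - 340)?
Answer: 3214861/2046 ≈ 1571.3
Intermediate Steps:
j(u) = 595/u
j(2046) - m((628 + 409) - 340) = 595/2046 - (-874 - ((628 + 409) - 340)) = 595*(1/2046) - (-874 - (1037 - 340)) = 595/2046 - (-874 - 1*697) = 595/2046 - (-874 - 697) = 595/2046 - 1*(-1571) = 595/2046 + 1571 = 3214861/2046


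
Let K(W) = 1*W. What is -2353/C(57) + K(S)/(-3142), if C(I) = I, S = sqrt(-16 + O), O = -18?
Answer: -2353/57 - I*sqrt(34)/3142 ≈ -41.281 - 0.0018558*I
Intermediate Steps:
S = I*sqrt(34) (S = sqrt(-16 - 18) = sqrt(-34) = I*sqrt(34) ≈ 5.8309*I)
K(W) = W
-2353/C(57) + K(S)/(-3142) = -2353/57 + (I*sqrt(34))/(-3142) = -2353*1/57 + (I*sqrt(34))*(-1/3142) = -2353/57 - I*sqrt(34)/3142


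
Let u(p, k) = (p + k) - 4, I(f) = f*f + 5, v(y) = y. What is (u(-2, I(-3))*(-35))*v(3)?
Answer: -840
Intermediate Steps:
I(f) = 5 + f**2 (I(f) = f**2 + 5 = 5 + f**2)
u(p, k) = -4 + k + p (u(p, k) = (k + p) - 4 = -4 + k + p)
(u(-2, I(-3))*(-35))*v(3) = ((-4 + (5 + (-3)**2) - 2)*(-35))*3 = ((-4 + (5 + 9) - 2)*(-35))*3 = ((-4 + 14 - 2)*(-35))*3 = (8*(-35))*3 = -280*3 = -840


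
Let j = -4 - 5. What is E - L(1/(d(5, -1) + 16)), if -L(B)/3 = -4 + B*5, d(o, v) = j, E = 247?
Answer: 1660/7 ≈ 237.14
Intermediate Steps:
j = -9
d(o, v) = -9
L(B) = 12 - 15*B (L(B) = -3*(-4 + B*5) = -3*(-4 + 5*B) = 12 - 15*B)
E - L(1/(d(5, -1) + 16)) = 247 - (12 - 15/(-9 + 16)) = 247 - (12 - 15/7) = 247 - 1*69/7 = 247 - 69/7 = 1660/7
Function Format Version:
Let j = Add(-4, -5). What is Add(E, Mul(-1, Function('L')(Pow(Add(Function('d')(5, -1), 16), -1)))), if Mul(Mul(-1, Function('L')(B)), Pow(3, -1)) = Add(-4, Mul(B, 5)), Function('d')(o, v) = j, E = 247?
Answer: Rational(1660, 7) ≈ 237.14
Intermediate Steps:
j = -9
Function('d')(o, v) = -9
Function('L')(B) = Add(12, Mul(-15, B)) (Function('L')(B) = Mul(-3, Add(-4, Mul(B, 5))) = Mul(-3, Add(-4, Mul(5, B))) = Add(12, Mul(-15, B)))
Add(E, Mul(-1, Function('L')(Pow(Add(Function('d')(5, -1), 16), -1)))) = Add(247, Mul(-1, Add(12, Mul(-15, Pow(Add(-9, 16), -1))))) = Add(247, Mul(-1, Add(12, Mul(-15, Pow(7, -1))))) = Add(247, Mul(-1, Add(12, Mul(-15, Rational(1, 7))))) = Add(247, Mul(-1, Add(12, Rational(-15, 7)))) = Add(247, Mul(-1, Rational(69, 7))) = Add(247, Rational(-69, 7)) = Rational(1660, 7)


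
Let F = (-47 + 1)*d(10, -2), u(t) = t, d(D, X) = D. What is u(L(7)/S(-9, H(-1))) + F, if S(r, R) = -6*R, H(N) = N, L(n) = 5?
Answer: -2755/6 ≈ -459.17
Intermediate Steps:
F = -460 (F = (-47 + 1)*10 = -46*10 = -460)
u(L(7)/S(-9, H(-1))) + F = 5/((-6*(-1))) - 460 = 5/6 - 460 = 5*(⅙) - 460 = ⅚ - 460 = -2755/6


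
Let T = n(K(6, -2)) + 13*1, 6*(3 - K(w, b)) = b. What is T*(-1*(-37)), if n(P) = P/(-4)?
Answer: 2701/6 ≈ 450.17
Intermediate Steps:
K(w, b) = 3 - b/6
n(P) = -P/4 (n(P) = P*(-¼) = -P/4)
T = 73/6 (T = -(3 - ⅙*(-2))/4 + 13*1 = -(3 + ⅓)/4 + 13 = -¼*10/3 + 13 = -⅚ + 13 = 73/6 ≈ 12.167)
T*(-1*(-37)) = 73*(-1*(-37))/6 = (73/6)*37 = 2701/6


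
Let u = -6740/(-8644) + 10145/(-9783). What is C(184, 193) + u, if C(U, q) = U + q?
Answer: 7964741761/21141063 ≈ 376.74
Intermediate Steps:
u = -5438990/21141063 (u = -6740*(-1/8644) + 10145*(-1/9783) = 1685/2161 - 10145/9783 = -5438990/21141063 ≈ -0.25727)
C(184, 193) + u = (184 + 193) - 5438990/21141063 = 377 - 5438990/21141063 = 7964741761/21141063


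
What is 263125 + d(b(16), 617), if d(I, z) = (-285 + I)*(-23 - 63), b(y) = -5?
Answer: 288065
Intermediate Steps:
d(I, z) = 24510 - 86*I (d(I, z) = (-285 + I)*(-86) = 24510 - 86*I)
263125 + d(b(16), 617) = 263125 + (24510 - 86*(-5)) = 263125 + (24510 + 430) = 263125 + 24940 = 288065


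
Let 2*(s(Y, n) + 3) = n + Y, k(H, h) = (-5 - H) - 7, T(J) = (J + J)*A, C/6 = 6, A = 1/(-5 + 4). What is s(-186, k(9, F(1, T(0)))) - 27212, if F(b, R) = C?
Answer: -54637/2 ≈ -27319.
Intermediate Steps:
A = -1 (A = 1/(-1) = -1)
C = 36 (C = 6*6 = 36)
T(J) = -2*J (T(J) = (J + J)*(-1) = (2*J)*(-1) = -2*J)
F(b, R) = 36
k(H, h) = -12 - H
s(Y, n) = -3 + Y/2 + n/2 (s(Y, n) = -3 + (n + Y)/2 = -3 + (Y + n)/2 = -3 + (Y/2 + n/2) = -3 + Y/2 + n/2)
s(-186, k(9, F(1, T(0)))) - 27212 = (-3 + (1/2)*(-186) + (-12 - 1*9)/2) - 27212 = (-3 - 93 + (-12 - 9)/2) - 27212 = (-3 - 93 + (1/2)*(-21)) - 27212 = (-3 - 93 - 21/2) - 27212 = -213/2 - 27212 = -54637/2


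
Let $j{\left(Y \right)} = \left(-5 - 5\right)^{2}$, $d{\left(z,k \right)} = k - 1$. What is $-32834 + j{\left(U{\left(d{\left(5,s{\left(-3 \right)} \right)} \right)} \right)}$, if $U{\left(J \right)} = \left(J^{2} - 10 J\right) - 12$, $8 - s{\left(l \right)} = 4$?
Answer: $-32734$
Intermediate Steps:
$s{\left(l \right)} = 4$ ($s{\left(l \right)} = 8 - 4 = 4$)
$d{\left(z,k \right)} = -1 + k$
$U{\left(J \right)} = -12 + J^{2} - 10 J$
$j{\left(Y \right)} = 100$ ($j{\left(Y \right)} = \left(-10\right)^{2} = 100$)
$-32834 + j{\left(U{\left(d{\left(5,s{\left(-3 \right)} \right)} \right)} \right)} = -32834 + 100 = -32734$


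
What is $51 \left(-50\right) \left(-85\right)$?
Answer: $216750$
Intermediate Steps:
$51 \left(-50\right) \left(-85\right) = \left(-2550\right) \left(-85\right) = 216750$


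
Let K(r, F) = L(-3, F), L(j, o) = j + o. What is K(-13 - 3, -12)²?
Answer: 225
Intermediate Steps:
K(r, F) = -3 + F
K(-13 - 3, -12)² = (-3 - 12)² = (-15)² = 225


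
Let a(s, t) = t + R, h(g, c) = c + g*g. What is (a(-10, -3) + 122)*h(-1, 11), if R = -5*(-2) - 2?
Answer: 1524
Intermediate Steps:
h(g, c) = c + g²
R = 8 (R = 10 - 2 = 8)
a(s, t) = 8 + t (a(s, t) = t + 8 = 8 + t)
(a(-10, -3) + 122)*h(-1, 11) = ((8 - 3) + 122)*(11 + (-1)²) = (5 + 122)*(11 + 1) = 127*12 = 1524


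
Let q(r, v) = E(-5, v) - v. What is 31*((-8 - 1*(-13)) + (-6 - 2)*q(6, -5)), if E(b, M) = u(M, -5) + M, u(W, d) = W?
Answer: 1395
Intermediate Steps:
E(b, M) = 2*M (E(b, M) = M + M = 2*M)
q(r, v) = v (q(r, v) = 2*v - v = v)
31*((-8 - 1*(-13)) + (-6 - 2)*q(6, -5)) = 31*((-8 - 1*(-13)) + (-6 - 2)*(-5)) = 31*((-8 + 13) - 8*(-5)) = 31*(5 + 40) = 31*45 = 1395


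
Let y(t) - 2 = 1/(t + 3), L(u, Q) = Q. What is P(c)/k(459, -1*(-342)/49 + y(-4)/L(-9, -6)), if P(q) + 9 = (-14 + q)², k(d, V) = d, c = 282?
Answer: 71815/459 ≈ 156.46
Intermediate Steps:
y(t) = 2 + 1/(3 + t) (y(t) = 2 + 1/(t + 3) = 2 + 1/(3 + t))
P(q) = -9 + (-14 + q)²
P(c)/k(459, -1*(-342)/49 + y(-4)/L(-9, -6)) = (-9 + (-14 + 282)²)/459 = (-9 + 268²)*(1/459) = (-9 + 71824)*(1/459) = 71815*(1/459) = 71815/459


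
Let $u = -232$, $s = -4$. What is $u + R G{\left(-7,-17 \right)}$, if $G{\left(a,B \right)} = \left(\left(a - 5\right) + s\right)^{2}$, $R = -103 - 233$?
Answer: $-86248$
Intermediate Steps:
$R = -336$
$G{\left(a,B \right)} = \left(-9 + a\right)^{2}$ ($G{\left(a,B \right)} = \left(\left(a - 5\right) - 4\right)^{2} = \left(\left(-5 + a\right) - 4\right)^{2} = \left(-9 + a\right)^{2}$)
$u + R G{\left(-7,-17 \right)} = -232 - 336 \left(-9 - 7\right)^{2} = -232 - 336 \left(-16\right)^{2} = -232 - 86016 = -86248$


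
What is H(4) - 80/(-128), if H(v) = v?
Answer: 37/8 ≈ 4.6250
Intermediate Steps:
H(4) - 80/(-128) = 4 - 80/(-128) = 4 - 80*(-1/128) = 4 + 5/8 = 37/8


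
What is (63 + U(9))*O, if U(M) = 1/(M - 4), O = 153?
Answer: 48348/5 ≈ 9669.6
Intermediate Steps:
U(M) = 1/(-4 + M)
(63 + U(9))*O = (63 + 1/(-4 + 9))*153 = (63 + 1/5)*153 = (316/5)*153 = 48348/5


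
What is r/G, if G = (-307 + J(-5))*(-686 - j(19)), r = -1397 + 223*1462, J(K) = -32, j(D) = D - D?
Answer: 324629/232554 ≈ 1.3959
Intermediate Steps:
j(D) = 0
r = 324629 (r = -1397 + 326026 = 324629)
G = 232554 (G = (-307 - 32)*(-686 - 1*0) = -339*(-686 + 0) = -339*(-686) = 232554)
r/G = 324629/232554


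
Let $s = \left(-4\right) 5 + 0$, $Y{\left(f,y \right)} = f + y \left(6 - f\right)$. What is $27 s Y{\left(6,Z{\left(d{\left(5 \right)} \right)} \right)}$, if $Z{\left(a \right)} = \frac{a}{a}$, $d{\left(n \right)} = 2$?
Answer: $-3240$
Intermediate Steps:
$Z{\left(a \right)} = 1$
$s = -20$ ($s = -20 + 0 = -20$)
$27 s Y{\left(6,Z{\left(d{\left(5 \right)} \right)} \right)} = 27 \left(-20\right) \left(6 + 6 \cdot 1 - 6 \cdot 1\right) = - 540 \left(6 + 6 - 6\right) = \left(-540\right) 6 = -3240$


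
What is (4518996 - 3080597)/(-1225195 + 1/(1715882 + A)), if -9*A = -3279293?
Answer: -26930038348169/22938383810036 ≈ -1.1740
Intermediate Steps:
A = 3279293/9 (A = -⅑*(-3279293) = 3279293/9 ≈ 3.6437e+5)
(4518996 - 3080597)/(-1225195 + 1/(1715882 + A)) = (4518996 - 3080597)/(-1225195 + 1/(1715882 + 3279293/9)) = 1438399/(-1225195 + 1/(18722231/9)) = 1438399/(-1225195 + 9/18722231) = 1438399/(-22938383810036/18722231) = 1438399*(-18722231/22938383810036) = -26930038348169/22938383810036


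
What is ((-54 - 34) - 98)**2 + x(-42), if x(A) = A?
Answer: 34554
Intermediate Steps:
((-54 - 34) - 98)**2 + x(-42) = ((-54 - 34) - 98)**2 - 42 = (-88 - 98)**2 - 42 = (-186)**2 - 42 = 34596 - 42 = 34554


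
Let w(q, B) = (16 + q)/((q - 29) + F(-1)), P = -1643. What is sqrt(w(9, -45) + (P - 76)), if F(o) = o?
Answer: 2*I*sqrt(189651)/21 ≈ 41.475*I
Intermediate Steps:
w(q, B) = (16 + q)/(-30 + q) (w(q, B) = (16 + q)/((q - 29) - 1) = (16 + q)/((-29 + q) - 1) = (16 + q)/(-30 + q))
sqrt(w(9, -45) + (P - 76)) = sqrt((16 + 9)/(-30 + 9) + (-1643 - 76)) = sqrt(25/(-21) - 1719) = sqrt(-1/21*25 - 1719) = sqrt(-25/21 - 1719) = sqrt(-36124/21) = 2*I*sqrt(189651)/21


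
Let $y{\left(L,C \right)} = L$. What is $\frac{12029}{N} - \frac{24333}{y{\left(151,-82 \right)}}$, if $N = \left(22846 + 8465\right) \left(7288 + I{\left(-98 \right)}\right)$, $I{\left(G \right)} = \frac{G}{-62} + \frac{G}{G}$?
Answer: $- \frac{172193306054755}{1068557009688} \approx -161.15$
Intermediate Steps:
$I{\left(G \right)} = 1 - \frac{G}{62}$ ($I{\left(G \right)} = G \left(- \frac{1}{62}\right) + 1 = - \frac{G}{62} + 1 = 1 - \frac{G}{62}$)
$N = \frac{7076536488}{31}$ ($N = \left(22846 + 8465\right) \left(7288 + \left(1 - - \frac{49}{31}\right)\right) = 31311 \left(7288 + \left(1 + \frac{49}{31}\right)\right) = 31311 \left(7288 + \frac{80}{31}\right) = 31311 \cdot \frac{226008}{31} = \frac{7076536488}{31} \approx 2.2828 \cdot 10^{8}$)
$\frac{12029}{N} - \frac{24333}{y{\left(151,-82 \right)}} = \frac{12029}{\frac{7076536488}{31}} - \frac{24333}{151} = 12029 \cdot \frac{31}{7076536488} - \frac{24333}{151} = \frac{372899}{7076536488} - \frac{24333}{151} = - \frac{172193306054755}{1068557009688}$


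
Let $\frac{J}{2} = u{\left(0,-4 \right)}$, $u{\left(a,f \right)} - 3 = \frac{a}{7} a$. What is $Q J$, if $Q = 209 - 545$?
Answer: $-2016$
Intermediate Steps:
$u{\left(a,f \right)} = 3 + \frac{a^{2}}{7}$ ($u{\left(a,f \right)} = 3 + \frac{a}{7} a = 3 + \frac{a^{2}}{7}$)
$J = 6$ ($J = 2 \left(3 + \frac{0^{2}}{7}\right) = 2 \left(3 + \frac{1}{7} \cdot 0\right) = 2 \left(3 + 0\right) = 2 \cdot 3 = 6$)
$Q = -336$
$Q J = \left(-336\right) 6 = -2016$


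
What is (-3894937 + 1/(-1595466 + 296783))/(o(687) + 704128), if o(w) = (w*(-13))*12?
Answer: -1264572116993/193814152237 ≈ -6.5247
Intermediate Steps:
o(w) = -156*w (o(w) = -13*w*12 = -156*w)
(-3894937 + 1/(-1595466 + 296783))/(o(687) + 704128) = (-3894937 + 1/(-1595466 + 296783))/(-156*687 + 704128) = (-3894937 + 1/(-1298683))/(-107172 + 704128) = (-3894937 - 1/1298683)/596956 = -5058288467972/1298683*1/596956 = -1264572116993/193814152237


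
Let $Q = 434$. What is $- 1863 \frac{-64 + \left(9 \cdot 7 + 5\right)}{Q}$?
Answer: $- \frac{3726}{217} \approx -17.171$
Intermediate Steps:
$- 1863 \frac{-64 + \left(9 \cdot 7 + 5\right)}{Q} = - 1863 \frac{-64 + \left(9 \cdot 7 + 5\right)}{434} = - 1863 \left(-64 + \left(63 + 5\right)\right) \frac{1}{434} = - 1863 \left(-64 + 68\right) \frac{1}{434} = - 1863 \cdot 4 \cdot \frac{1}{434} = \left(-1863\right) \frac{2}{217} = - \frac{3726}{217}$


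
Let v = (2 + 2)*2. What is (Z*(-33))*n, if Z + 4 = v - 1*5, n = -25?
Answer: -825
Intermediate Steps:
v = 8 (v = 4*2 = 8)
Z = -1 (Z = -4 + (8 - 1*5) = -4 + (8 - 5) = -4 + 3 = -1)
(Z*(-33))*n = -1*(-33)*(-25) = 33*(-25) = -825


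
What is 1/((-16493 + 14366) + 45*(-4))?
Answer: -1/2307 ≈ -0.00043346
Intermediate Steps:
1/((-16493 + 14366) + 45*(-4)) = 1/(-2127 - 180) = 1/(-2307) = -1/2307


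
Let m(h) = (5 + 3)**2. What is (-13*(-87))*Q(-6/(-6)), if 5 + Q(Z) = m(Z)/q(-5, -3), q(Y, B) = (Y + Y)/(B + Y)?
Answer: 261261/5 ≈ 52252.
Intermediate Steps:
q(Y, B) = 2*Y/(B + Y) (q(Y, B) = (2*Y)/(B + Y) = 2*Y/(B + Y))
m(h) = 64 (m(h) = 8**2 = 64)
Q(Z) = 231/5 (Q(Z) = -5 + 64/((2*(-5)/(-3 - 5))) = -5 + 64/((2*(-5)/(-8))) = -5 + 64/((2*(-5)*(-1/8))) = -5 + 64/(5/4) = -5 + 64*(4/5) = -5 + 256/5 = 231/5)
(-13*(-87))*Q(-6/(-6)) = -13*(-87)*(231/5) = 1131*(231/5) = 261261/5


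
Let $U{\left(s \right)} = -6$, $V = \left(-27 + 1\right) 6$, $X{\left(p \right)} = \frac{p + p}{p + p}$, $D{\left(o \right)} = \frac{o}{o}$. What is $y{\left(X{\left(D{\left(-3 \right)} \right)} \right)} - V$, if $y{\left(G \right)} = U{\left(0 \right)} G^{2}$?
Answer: $150$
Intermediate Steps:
$D{\left(o \right)} = 1$
$X{\left(p \right)} = 1$ ($X{\left(p \right)} = \frac{2 p}{2 p} = 2 p \frac{1}{2 p} = 1$)
$V = -156$ ($V = \left(-26\right) 6 = -156$)
$y{\left(G \right)} = - 6 G^{2}$
$y{\left(X{\left(D{\left(-3 \right)} \right)} \right)} - V = - 6 \cdot 1^{2} - -156 = \left(-6\right) 1 + 156 = -6 + 156 = 150$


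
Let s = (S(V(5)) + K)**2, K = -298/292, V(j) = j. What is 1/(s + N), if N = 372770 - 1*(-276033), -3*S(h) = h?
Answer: 191844/124470348061 ≈ 1.5413e-6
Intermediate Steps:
K = -149/146 (K = -298*1/292 = -149/146 ≈ -1.0205)
S(h) = -h/3
N = 648803 (N = 372770 + 276033 = 648803)
s = 1385329/191844 (s = (-1/3*5 - 149/146)**2 = (-5/3 - 149/146)**2 = (-1177/438)**2 = 1385329/191844 ≈ 7.2211)
1/(s + N) = 1/(1385329/191844 + 648803) = 1/(124470348061/191844) = 191844/124470348061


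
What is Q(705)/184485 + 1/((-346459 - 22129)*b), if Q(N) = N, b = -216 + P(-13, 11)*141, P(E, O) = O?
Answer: 23127041761/6051907189020 ≈ 0.0038214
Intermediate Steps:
b = 1335 (b = -216 + 11*141 = -216 + 1551 = 1335)
Q(705)/184485 + 1/((-346459 - 22129)*b) = 705/184485 + 1/(-346459 - 22129*1335) = 705*(1/184485) + (1/1335)/(-368588) = 47/12299 - 1/368588*1/1335 = 47/12299 - 1/492064980 = 23127041761/6051907189020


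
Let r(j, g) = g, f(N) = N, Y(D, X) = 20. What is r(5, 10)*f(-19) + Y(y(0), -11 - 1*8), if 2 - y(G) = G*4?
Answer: -170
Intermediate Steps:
y(G) = 2 - 4*G (y(G) = 2 - G*4 = 2 - 4*G)
r(5, 10)*f(-19) + Y(y(0), -11 - 1*8) = 10*(-19) + 20 = -190 + 20 = -170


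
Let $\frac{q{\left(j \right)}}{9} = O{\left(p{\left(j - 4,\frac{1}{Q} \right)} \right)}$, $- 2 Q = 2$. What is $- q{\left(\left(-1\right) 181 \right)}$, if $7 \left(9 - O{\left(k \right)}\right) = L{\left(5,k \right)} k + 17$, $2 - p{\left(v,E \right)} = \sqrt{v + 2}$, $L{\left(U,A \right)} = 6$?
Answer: $- \frac{306}{7} - \frac{54 i \sqrt{183}}{7} \approx -43.714 - 104.36 i$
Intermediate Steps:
$Q = -1$ ($Q = \left(- \frac{1}{2}\right) 2 = -1$)
$p{\left(v,E \right)} = 2 - \sqrt{2 + v}$ ($p{\left(v,E \right)} = 2 - \sqrt{v + 2} = 2 - \sqrt{2 + v}$)
$O{\left(k \right)} = \frac{46}{7} - \frac{6 k}{7}$ ($O{\left(k \right)} = 9 - \frac{6 k + 17}{7} = 9 - \frac{17 + 6 k}{7} = 9 - \left(\frac{17}{7} + \frac{6 k}{7}\right) = \frac{46}{7} - \frac{6 k}{7}$)
$q{\left(j \right)} = \frac{306}{7} + \frac{54 \sqrt{-2 + j}}{7}$ ($q{\left(j \right)} = 9 \left(\frac{46}{7} - \frac{6 \left(2 - \sqrt{2 + \left(j - 4\right)}\right)}{7}\right) = 9 \left(\frac{46}{7} - \frac{6 \left(2 - \sqrt{2 + \left(-4 + j\right)}\right)}{7}\right) = 9 \left(\frac{46}{7} - \frac{6 \left(2 - \sqrt{-2 + j}\right)}{7}\right) = 9 \left(\frac{46}{7} + \left(- \frac{12}{7} + \frac{6 \sqrt{-2 + j}}{7}\right)\right) = 9 \left(\frac{34}{7} + \frac{6 \sqrt{-2 + j}}{7}\right) = \frac{306}{7} + \frac{54 \sqrt{-2 + j}}{7}$)
$- q{\left(\left(-1\right) 181 \right)} = - (\frac{306}{7} + \frac{54 \sqrt{-2 - 181}}{7}) = - (\frac{306}{7} + \frac{54 \sqrt{-183}}{7}) = - (\frac{306}{7} + \frac{54 i \sqrt{183}}{7}) = - \frac{306}{7} - \frac{54 i \sqrt{183}}{7}$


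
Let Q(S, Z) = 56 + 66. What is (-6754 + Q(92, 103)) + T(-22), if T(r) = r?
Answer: -6654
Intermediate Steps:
Q(S, Z) = 122
(-6754 + Q(92, 103)) + T(-22) = (-6754 + 122) - 22 = -6632 - 22 = -6654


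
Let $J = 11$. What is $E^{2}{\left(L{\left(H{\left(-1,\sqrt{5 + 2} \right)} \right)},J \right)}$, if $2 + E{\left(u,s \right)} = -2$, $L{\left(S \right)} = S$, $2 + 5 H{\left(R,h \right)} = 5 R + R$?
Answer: $16$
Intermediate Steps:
$H{\left(R,h \right)} = - \frac{2}{5} + \frac{6 R}{5}$ ($H{\left(R,h \right)} = - \frac{2}{5} + \frac{5 R + R}{5} = - \frac{2}{5} + \frac{6 R}{5}$)
$E{\left(u,s \right)} = -4$ ($E{\left(u,s \right)} = -2 - 2 = -4$)
$E^{2}{\left(L{\left(H{\left(-1,\sqrt{5 + 2} \right)} \right)},J \right)} = \left(-4\right)^{2} = 16$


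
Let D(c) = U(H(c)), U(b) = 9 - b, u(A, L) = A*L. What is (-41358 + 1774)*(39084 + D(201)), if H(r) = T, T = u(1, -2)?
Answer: -1547536480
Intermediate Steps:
T = -2 (T = 1*(-2) = -2)
H(r) = -2
D(c) = 11 (D(c) = 9 - 1*(-2) = 9 + 2 = 11)
(-41358 + 1774)*(39084 + D(201)) = (-41358 + 1774)*(39084 + 11) = -39584*39095 = -1547536480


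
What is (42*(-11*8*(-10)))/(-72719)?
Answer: -36960/72719 ≈ -0.50826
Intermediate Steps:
(42*(-11*8*(-10)))/(-72719) = (42*(-88*(-10)))*(-1/72719) = (42*880)*(-1/72719) = 36960*(-1/72719) = -36960/72719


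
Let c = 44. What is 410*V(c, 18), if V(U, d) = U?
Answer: 18040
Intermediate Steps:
410*V(c, 18) = 410*44 = 18040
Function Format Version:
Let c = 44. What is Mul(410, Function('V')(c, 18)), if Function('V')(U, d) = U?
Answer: 18040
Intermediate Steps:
Mul(410, Function('V')(c, 18)) = Mul(410, 44) = 18040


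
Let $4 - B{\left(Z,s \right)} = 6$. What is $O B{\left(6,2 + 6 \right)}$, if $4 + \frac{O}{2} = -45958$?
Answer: $183848$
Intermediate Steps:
$B{\left(Z,s \right)} = -2$ ($B{\left(Z,s \right)} = 4 - 6 = -2$)
$O = -91924$ ($O = -8 + 2 \left(-45958\right) = -8 - 91916 = -91924$)
$O B{\left(6,2 + 6 \right)} = \left(-91924\right) \left(-2\right) = 183848$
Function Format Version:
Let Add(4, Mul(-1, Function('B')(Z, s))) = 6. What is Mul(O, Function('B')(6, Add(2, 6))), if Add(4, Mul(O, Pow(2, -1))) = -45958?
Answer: 183848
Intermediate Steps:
Function('B')(Z, s) = -2 (Function('B')(Z, s) = Add(4, Mul(-1, 6)) = Add(4, -6) = -2)
O = -91924 (O = Add(-8, Mul(2, -45958)) = Add(-8, -91916) = -91924)
Mul(O, Function('B')(6, Add(2, 6))) = Mul(-91924, -2) = 183848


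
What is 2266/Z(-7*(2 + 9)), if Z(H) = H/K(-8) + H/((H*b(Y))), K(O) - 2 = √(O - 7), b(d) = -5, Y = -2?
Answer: 11330*(-√15 + 2*I)/(√15 - 387*I) ≈ -59.682 - 112.79*I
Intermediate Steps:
K(O) = 2 + √(-7 + O) (K(O) = 2 + √(O - 7) = 2 + √(-7 + O))
Z(H) = -⅕ + H/(2 + I*√15) (Z(H) = H/(2 + √(-7 - 8)) + H/((H*(-5))) = H/(2 + √(-15)) + H/((-5*H)) = H/(2 + I*√15) + H*(-1/(5*H)) = H/(2 + I*√15) - ⅕ = -⅕ + H/(2 + I*√15))
2266/Z(-7*(2 + 9)) = 2266/(-⅕ + 2*(-7*(2 + 9))/19 - I*(-7*(2 + 9))*√15/19) = 2266/(-⅕ + 2*(-7*11)/19 - I*(-7*11)*√15/19) = 2266/(-⅕ + (2/19)*(-77) - 1/19*I*(-77)*√15) = 2266/(-⅕ - 154/19 + 77*I*√15/19) = 2266/(-789/95 + 77*I*√15/19)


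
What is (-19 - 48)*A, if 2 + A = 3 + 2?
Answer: -201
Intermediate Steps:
A = 3 (A = -2 + (3 + 2) = -2 + 5 = 3)
(-19 - 48)*A = (-19 - 48)*3 = -67*3 = -201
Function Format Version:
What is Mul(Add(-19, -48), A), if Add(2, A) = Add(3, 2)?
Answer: -201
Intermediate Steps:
A = 3 (A = Add(-2, Add(3, 2)) = Add(-2, 5) = 3)
Mul(Add(-19, -48), A) = Mul(Add(-19, -48), 3) = Mul(-67, 3) = -201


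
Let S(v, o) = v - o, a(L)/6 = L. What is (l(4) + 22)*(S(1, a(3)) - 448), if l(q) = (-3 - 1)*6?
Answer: 930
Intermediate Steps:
l(q) = -24 (l(q) = -4*6 = -24)
a(L) = 6*L
(l(4) + 22)*(S(1, a(3)) - 448) = (-24 + 22)*((1 - 6*3) - 448) = -2*((1 - 1*18) - 448) = -2*((1 - 18) - 448) = -2*(-17 - 448) = -2*(-465) = 930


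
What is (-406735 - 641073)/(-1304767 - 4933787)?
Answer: 523904/3119277 ≈ 0.16796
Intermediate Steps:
(-406735 - 641073)/(-1304767 - 4933787) = -1047808/(-6238554) = -1047808*(-1/6238554) = 523904/3119277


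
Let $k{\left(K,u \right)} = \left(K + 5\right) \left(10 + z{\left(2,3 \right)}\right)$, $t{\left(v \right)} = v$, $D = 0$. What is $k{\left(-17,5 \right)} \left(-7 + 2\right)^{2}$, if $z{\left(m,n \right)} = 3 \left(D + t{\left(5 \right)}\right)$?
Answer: $-7500$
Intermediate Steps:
$z{\left(m,n \right)} = 15$ ($z{\left(m,n \right)} = 3 \left(0 + 5\right) = 3 \cdot 5 = 15$)
$k{\left(K,u \right)} = 125 + 25 K$ ($k{\left(K,u \right)} = \left(K + 5\right) \left(10 + 15\right) = \left(5 + K\right) 25 = 125 + 25 K$)
$k{\left(-17,5 \right)} \left(-7 + 2\right)^{2} = \left(125 + 25 \left(-17\right)\right) \left(-7 + 2\right)^{2} = \left(125 - 425\right) \left(-5\right)^{2} = \left(-300\right) 25 = -7500$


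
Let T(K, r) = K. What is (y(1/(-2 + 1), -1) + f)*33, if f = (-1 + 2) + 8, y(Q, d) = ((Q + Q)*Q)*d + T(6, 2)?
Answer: 429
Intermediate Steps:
y(Q, d) = 6 + 2*d*Q**2 (y(Q, d) = ((Q + Q)*Q)*d + 6 = ((2*Q)*Q)*d + 6 = (2*Q**2)*d + 6 = 2*d*Q**2 + 6 = 6 + 2*d*Q**2)
f = 9 (f = 1 + 8 = 9)
(y(1/(-2 + 1), -1) + f)*33 = ((6 + 2*(-1)*(1/(-2 + 1))**2) + 9)*33 = ((6 + 2*(-1)*(1/(-1))**2) + 9)*33 = ((6 + 2*(-1)*(-1)**2) + 9)*33 = ((6 + 2*(-1)*1) + 9)*33 = ((6 - 2) + 9)*33 = (4 + 9)*33 = 13*33 = 429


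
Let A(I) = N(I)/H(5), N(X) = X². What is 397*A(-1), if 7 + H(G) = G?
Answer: -397/2 ≈ -198.50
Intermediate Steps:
H(G) = -7 + G
A(I) = -I²/2 (A(I) = I²/(-7 + 5) = I²/(-2) = I²*(-½) = -I²/2)
397*A(-1) = 397*(-½*(-1)²) = 397*(-½*1) = 397*(-½) = -397/2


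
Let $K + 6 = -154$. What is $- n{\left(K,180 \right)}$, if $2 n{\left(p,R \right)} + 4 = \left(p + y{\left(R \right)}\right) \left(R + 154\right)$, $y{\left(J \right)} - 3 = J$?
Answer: $-3839$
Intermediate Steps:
$K = -160$ ($K = -6 - 154 = -160$)
$y{\left(J \right)} = 3 + J$
$n{\left(p,R \right)} = -2 + \frac{\left(154 + R\right) \left(3 + R + p\right)}{2}$ ($n{\left(p,R \right)} = -2 + \frac{\left(p + \left(3 + R\right)\right) \left(R + 154\right)}{2} = -2 + \frac{\left(3 + R + p\right) \left(154 + R\right)}{2} = -2 + \frac{\left(154 + R\right) \left(3 + R + p\right)}{2}$)
$- n{\left(K,180 \right)} = - (229 + \frac{180^{2}}{2} + 77 \left(-160\right) + \frac{157}{2} \cdot 180 + \frac{1}{2} \cdot 180 \left(-160\right)) = - (229 + \frac{1}{2} \cdot 32400 - 12320 + 14130 - 14400) = - (229 + 16200 - 12320 + 14130 - 14400) = \left(-1\right) 3839 = -3839$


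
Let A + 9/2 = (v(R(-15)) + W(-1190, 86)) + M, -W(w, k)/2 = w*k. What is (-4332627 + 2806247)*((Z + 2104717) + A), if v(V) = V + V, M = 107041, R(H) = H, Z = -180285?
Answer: -3413166556030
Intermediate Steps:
v(V) = 2*V
W(w, k) = -2*k*w (W(w, k) = -2*w*k = -2*k*w)
A = 623373/2 (A = -9/2 + ((2*(-15) - 2*86*(-1190)) + 107041) = -9/2 + ((-30 + 204680) + 107041) = -9/2 + (204650 + 107041) = -9/2 + 311691 = 623373/2 ≈ 3.1169e+5)
(-4332627 + 2806247)*((Z + 2104717) + A) = (-4332627 + 2806247)*((-180285 + 2104717) + 623373/2) = -1526380*(1924432 + 623373/2) = -1526380*4472237/2 = -3413166556030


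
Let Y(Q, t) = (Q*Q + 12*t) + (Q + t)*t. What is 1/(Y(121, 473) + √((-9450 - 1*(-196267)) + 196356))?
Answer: 301279/90768652668 - √383173/90768652668 ≈ 3.3124e-6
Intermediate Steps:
Y(Q, t) = Q² + 12*t + t*(Q + t) (Y(Q, t) = (Q² + 12*t) + t*(Q + t) = Q² + 12*t + t*(Q + t))
1/(Y(121, 473) + √((-9450 - 1*(-196267)) + 196356)) = 1/((121² + 473² + 12*473 + 121*473) + √((-9450 - 1*(-196267)) + 196356)) = 1/((14641 + 223729 + 5676 + 57233) + √((-9450 + 196267) + 196356)) = 1/(301279 + √(186817 + 196356)) = 1/(301279 + √383173)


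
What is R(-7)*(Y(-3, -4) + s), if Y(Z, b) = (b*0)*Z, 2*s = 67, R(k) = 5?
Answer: 335/2 ≈ 167.50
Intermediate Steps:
s = 67/2 (s = (½)*67 = 67/2 ≈ 33.500)
Y(Z, b) = 0 (Y(Z, b) = 0*Z = 0)
R(-7)*(Y(-3, -4) + s) = 5*(0 + 67/2) = 5*(67/2) = 335/2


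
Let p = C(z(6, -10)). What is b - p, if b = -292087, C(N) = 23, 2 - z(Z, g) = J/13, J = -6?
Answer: -292110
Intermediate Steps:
z(Z, g) = 32/13 (z(Z, g) = 2 - (-6)/13 = 2 - 1*(-6/13) = 2 + 6/13 = 32/13)
p = 23
b - p = -292087 - 1*23 = -292087 - 23 = -292110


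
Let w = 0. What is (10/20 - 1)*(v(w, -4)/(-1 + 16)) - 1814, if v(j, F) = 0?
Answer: -1814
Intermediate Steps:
(10/20 - 1)*(v(w, -4)/(-1 + 16)) - 1814 = (10/20 - 1)*(0/(-1 + 16)) - 1814 = (10*(1/20) - 1)*(0/15) - 1814 = (½ - 1)*(0*(1/15)) - 1814 = -½*0 - 1814 = 0 - 1814 = -1814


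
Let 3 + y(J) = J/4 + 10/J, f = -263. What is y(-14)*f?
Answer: 26563/14 ≈ 1897.4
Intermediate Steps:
y(J) = -3 + 10/J + J/4 (y(J) = -3 + (J/4 + 10/J) = -3 + (10/J + J/4) = -3 + 10/J + J/4)
y(-14)*f = (-3 + 10/(-14) + (1/4)*(-14))*(-263) = (-3 + 10*(-1/14) - 7/2)*(-263) = (-3 - 5/7 - 7/2)*(-263) = -101/14*(-263) = 26563/14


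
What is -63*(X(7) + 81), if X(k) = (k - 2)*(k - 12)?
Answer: -3528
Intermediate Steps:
X(k) = (-12 + k)*(-2 + k) (X(k) = (-2 + k)*(-12 + k) = (-12 + k)*(-2 + k))
-63*(X(7) + 81) = -63*((24 + 7² - 14*7) + 81) = -63*((24 + 49 - 98) + 81) = -63*(-25 + 81) = -63*56 = -3528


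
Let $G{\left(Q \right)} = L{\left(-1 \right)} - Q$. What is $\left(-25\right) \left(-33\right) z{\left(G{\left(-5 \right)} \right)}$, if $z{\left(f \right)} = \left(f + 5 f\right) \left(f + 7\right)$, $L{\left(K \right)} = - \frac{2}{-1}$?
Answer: $485100$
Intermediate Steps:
$L{\left(K \right)} = 2$ ($L{\left(K \right)} = \left(-2\right) \left(-1\right) = 2$)
$G{\left(Q \right)} = 2 - Q$
$z{\left(f \right)} = 6 f \left(7 + f\right)$
$\left(-25\right) \left(-33\right) z{\left(G{\left(-5 \right)} \right)} = \left(-25\right) \left(-33\right) 6 \left(2 - -5\right) \left(7 + \left(2 - -5\right)\right) = 825 \cdot 6 \left(2 + 5\right) \left(7 + \left(2 + 5\right)\right) = 825 \cdot 6 \cdot 7 \left(7 + 7\right) = 825 \cdot 6 \cdot 7 \cdot 14 = 825 \cdot 588 = 485100$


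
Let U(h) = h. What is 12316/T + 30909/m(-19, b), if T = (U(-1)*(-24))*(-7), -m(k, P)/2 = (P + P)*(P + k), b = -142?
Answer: -20204755/274344 ≈ -73.647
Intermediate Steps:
m(k, P) = -4*P*(P + k) (m(k, P) = -2*(P + P)*(P + k) = -2*2*P*(P + k) = -4*P*(P + k))
T = -168 (T = -1*(-24)*(-7) = 24*(-7) = -168)
12316/T + 30909/m(-19, b) = 12316/(-168) + 30909/((-4*(-142)*(-142 - 19))) = 12316*(-1/168) + 30909/((-4*(-142)*(-161))) = -3079/42 + 30909/(-91448) = -3079/42 + 30909*(-1/91448) = -3079/42 - 30909/91448 = -20204755/274344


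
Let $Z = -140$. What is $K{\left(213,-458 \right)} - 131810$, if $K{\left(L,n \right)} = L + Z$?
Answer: $-131737$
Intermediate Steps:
$K{\left(L,n \right)} = -140 + L$ ($K{\left(L,n \right)} = L - 140 = -140 + L$)
$K{\left(213,-458 \right)} - 131810 = \left(-140 + 213\right) - 131810 = 73 - 131810 = -131737$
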